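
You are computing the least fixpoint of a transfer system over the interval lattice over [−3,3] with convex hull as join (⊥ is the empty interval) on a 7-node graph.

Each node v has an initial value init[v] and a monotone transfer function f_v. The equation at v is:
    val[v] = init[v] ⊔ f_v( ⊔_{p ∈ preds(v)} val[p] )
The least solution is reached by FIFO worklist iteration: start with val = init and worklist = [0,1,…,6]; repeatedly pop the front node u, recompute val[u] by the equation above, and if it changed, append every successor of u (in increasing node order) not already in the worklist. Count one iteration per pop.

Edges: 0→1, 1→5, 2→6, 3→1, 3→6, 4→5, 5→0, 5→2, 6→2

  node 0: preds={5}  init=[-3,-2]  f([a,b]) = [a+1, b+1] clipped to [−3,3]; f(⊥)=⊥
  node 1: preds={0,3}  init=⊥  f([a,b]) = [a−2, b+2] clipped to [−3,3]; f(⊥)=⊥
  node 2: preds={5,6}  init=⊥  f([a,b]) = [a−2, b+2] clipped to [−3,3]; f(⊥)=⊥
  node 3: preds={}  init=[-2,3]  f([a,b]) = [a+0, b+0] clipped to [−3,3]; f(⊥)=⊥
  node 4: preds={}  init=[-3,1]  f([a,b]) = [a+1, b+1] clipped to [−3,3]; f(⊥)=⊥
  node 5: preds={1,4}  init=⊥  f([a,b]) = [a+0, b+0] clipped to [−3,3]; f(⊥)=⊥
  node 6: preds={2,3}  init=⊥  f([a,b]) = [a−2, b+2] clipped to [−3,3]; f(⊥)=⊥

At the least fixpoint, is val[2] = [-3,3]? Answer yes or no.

yes

Worklist (11 pops):
  #1 pop 0: in=⊥ → [-3,-2] (no change)
  #2 pop 1: in=[-3,3] → [-3,3] (was ⊥); enqueue []
  #3 pop 2: in=⊥ → ⊥ (no change)
  #4 pop 3: in=⊥ → [-2,3] (no change)
  #5 pop 4: in=⊥ → [-3,1] (no change)
  #6 pop 5: in=[-3,3] → [-3,3] (was ⊥); enqueue [0,2]
  #7 pop 6: in=[-2,3] → [-3,3] (was ⊥); enqueue []
  #8 pop 0: in=[-3,3] → [-3,3] (was [-3,-2]); enqueue [1]
  #9 pop 2: in=[-3,3] → [-3,3] (was ⊥); enqueue [6]
  #10 pop 1: in=[-3,3] → [-3,3] (no change)
  #11 pop 6: in=[-3,3] → [-3,3] (no change)

Fixpoint:
  val[0] = [-3,3]
  val[1] = [-3,3]
  val[2] = [-3,3]
  val[3] = [-2,3]
  val[4] = [-3,1]
  val[5] = [-3,3]
  val[6] = [-3,3]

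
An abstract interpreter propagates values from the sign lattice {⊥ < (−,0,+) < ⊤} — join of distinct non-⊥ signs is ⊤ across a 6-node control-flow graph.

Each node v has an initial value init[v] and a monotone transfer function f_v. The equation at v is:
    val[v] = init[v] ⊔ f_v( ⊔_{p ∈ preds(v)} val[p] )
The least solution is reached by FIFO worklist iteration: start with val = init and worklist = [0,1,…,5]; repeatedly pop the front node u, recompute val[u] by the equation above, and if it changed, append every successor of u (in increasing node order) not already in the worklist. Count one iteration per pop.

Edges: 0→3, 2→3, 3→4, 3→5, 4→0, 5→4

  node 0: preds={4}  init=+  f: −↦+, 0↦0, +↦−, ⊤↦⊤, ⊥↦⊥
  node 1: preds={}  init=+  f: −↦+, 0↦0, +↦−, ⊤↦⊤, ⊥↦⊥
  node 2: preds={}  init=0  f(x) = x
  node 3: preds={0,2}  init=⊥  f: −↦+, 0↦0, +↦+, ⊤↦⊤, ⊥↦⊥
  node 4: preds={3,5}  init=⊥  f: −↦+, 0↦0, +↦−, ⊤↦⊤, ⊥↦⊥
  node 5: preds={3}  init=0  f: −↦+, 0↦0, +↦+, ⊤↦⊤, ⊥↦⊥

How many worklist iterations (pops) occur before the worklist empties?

9

Trace (9 dequeues):
  [1] u=0 | in ⊥ | out + | ==
  [2] u=1 | in ⊥ | out + | ==
  [3] u=2 | in ⊥ | out 0 | ==
  [4] u=3 | in ⊤ | out ⊤ | prev ⊥ | push {}
  [5] u=4 | in ⊤ | out ⊤ | prev ⊥ | push {0}
  [6] u=5 | in ⊤ | out ⊤ | prev 0 | push {4}
  [7] u=0 | in ⊤ | out ⊤ | prev + | push {3}
  [8] u=4 | in ⊤ | out ⊤ | ==
  [9] u=3 | in ⊤ | out ⊤ | ==

Converged values:
  [0] ⊤
  [1] +
  [2] 0
  [3] ⊤
  [4] ⊤
  [5] ⊤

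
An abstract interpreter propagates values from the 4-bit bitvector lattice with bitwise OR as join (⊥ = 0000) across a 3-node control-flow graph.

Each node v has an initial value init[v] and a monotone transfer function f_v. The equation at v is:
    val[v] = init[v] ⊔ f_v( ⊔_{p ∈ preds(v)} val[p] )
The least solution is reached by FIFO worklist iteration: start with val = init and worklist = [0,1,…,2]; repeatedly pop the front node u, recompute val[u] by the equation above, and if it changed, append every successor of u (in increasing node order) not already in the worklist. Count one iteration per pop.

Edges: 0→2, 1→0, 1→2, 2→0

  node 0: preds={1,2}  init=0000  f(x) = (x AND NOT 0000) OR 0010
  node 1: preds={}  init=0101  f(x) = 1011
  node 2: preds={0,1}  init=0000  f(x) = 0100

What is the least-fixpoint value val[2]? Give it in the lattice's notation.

0100

Trace (5 dequeues):
  [1] u=0 | in 0101 | out 0111 | prev 0000 | push {}
  [2] u=1 | in 0000 | out 1111 | prev 0101 | push {0}
  [3] u=2 | in 1111 | out 0100 | prev 0000 | push {}
  [4] u=0 | in 1111 | out 1111 | prev 0111 | push {2}
  [5] u=2 | in 1111 | out 0100 | ==

Converged values:
  [0] 1111
  [1] 1111
  [2] 0100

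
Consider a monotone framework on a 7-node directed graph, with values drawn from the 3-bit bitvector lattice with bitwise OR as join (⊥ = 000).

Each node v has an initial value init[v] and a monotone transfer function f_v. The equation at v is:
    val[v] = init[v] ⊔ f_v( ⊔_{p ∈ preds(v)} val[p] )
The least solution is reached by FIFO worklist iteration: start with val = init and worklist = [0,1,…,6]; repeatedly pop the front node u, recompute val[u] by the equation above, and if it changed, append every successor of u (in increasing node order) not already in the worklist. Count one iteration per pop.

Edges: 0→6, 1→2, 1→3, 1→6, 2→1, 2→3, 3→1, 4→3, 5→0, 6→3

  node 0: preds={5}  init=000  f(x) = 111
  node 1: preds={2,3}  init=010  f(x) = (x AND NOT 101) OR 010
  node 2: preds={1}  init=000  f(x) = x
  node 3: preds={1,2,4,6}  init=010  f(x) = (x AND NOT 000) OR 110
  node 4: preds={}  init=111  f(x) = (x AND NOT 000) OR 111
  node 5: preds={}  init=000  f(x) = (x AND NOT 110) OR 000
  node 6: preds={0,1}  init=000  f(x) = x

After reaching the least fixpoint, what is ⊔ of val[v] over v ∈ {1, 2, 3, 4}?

Trace (9 dequeues):
  [1] u=0 | in 000 | out 111 | prev 000 | push {}
  [2] u=1 | in 010 | out 010 | ==
  [3] u=2 | in 010 | out 010 | prev 000 | push {1}
  [4] u=3 | in 111 | out 111 | prev 010 | push {}
  [5] u=4 | in 000 | out 111 | ==
  [6] u=5 | in 000 | out 000 | ==
  [7] u=6 | in 111 | out 111 | prev 000 | push {3}
  [8] u=1 | in 111 | out 010 | ==
  [9] u=3 | in 111 | out 111 | ==

Converged values:
  [0] 111
  [1] 010
  [2] 010
  [3] 111
  [4] 111
  [5] 000
  [6] 111

111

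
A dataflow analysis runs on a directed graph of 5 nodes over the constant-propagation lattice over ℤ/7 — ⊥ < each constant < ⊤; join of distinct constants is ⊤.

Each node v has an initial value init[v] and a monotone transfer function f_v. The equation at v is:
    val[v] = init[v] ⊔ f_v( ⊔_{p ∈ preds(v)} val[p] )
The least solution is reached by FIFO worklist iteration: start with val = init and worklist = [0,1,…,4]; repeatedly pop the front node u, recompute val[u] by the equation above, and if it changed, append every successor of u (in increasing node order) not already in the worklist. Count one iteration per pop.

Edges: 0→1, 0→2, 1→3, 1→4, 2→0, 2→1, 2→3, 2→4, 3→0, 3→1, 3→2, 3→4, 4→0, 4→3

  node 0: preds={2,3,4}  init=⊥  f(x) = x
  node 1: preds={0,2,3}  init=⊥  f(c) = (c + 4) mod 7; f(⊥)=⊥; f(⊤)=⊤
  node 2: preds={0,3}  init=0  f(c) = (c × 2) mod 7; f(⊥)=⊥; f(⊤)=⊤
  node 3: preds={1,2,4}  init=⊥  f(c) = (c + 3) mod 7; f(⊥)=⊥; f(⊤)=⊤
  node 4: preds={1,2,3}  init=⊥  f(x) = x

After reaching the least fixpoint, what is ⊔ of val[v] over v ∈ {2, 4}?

Trace (12 dequeues):
  [1] u=0 | in 0 | out 0 | prev ⊥ | push {}
  [2] u=1 | in 0 | out 4 | prev ⊥ | push {}
  [3] u=2 | in 0 | out 0 | ==
  [4] u=3 | in ⊤ | out ⊤ | prev ⊥ | push {0,1,2}
  [5] u=4 | in ⊤ | out ⊤ | prev ⊥ | push {3}
  [6] u=0 | in ⊤ | out ⊤ | prev 0 | push {}
  [7] u=1 | in ⊤ | out ⊤ | prev 4 | push {4}
  [8] u=2 | in ⊤ | out ⊤ | prev 0 | push {0,1}
  [9] u=3 | in ⊤ | out ⊤ | ==
  [10] u=4 | in ⊤ | out ⊤ | ==
  [11] u=0 | in ⊤ | out ⊤ | ==
  [12] u=1 | in ⊤ | out ⊤ | ==

Converged values:
  [0] ⊤
  [1] ⊤
  [2] ⊤
  [3] ⊤
  [4] ⊤

⊤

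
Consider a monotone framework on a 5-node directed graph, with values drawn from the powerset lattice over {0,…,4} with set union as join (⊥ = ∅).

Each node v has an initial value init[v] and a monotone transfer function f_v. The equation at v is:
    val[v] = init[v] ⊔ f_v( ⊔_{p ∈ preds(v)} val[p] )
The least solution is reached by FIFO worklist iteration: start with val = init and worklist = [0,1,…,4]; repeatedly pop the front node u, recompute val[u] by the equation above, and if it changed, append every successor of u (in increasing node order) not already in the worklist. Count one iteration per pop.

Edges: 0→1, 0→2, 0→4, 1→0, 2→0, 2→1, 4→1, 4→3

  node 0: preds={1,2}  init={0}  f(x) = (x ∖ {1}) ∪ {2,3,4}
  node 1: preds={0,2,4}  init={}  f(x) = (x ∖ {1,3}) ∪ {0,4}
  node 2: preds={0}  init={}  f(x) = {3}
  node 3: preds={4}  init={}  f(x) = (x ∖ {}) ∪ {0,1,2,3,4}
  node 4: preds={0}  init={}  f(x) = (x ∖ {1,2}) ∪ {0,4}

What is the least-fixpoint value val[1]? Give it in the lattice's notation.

Worklist (8 pops):
  #1 pop 0: in={} → {0,2,3,4} (was {0}); enqueue []
  #2 pop 1: in={0,2,3,4} → {0,2,4} (was {}); enqueue [0]
  #3 pop 2: in={0,2,3,4} → {3} (was {}); enqueue [1]
  #4 pop 3: in={} → {0,1,2,3,4} (was {}); enqueue []
  #5 pop 4: in={0,2,3,4} → {0,3,4} (was {}); enqueue [3]
  #6 pop 0: in={0,2,3,4} → {0,2,3,4} (no change)
  #7 pop 1: in={0,2,3,4} → {0,2,4} (no change)
  #8 pop 3: in={0,3,4} → {0,1,2,3,4} (no change)

Fixpoint:
  val[0] = {0,2,3,4}
  val[1] = {0,2,4}
  val[2] = {3}
  val[3] = {0,1,2,3,4}
  val[4] = {0,3,4}

{0,2,4}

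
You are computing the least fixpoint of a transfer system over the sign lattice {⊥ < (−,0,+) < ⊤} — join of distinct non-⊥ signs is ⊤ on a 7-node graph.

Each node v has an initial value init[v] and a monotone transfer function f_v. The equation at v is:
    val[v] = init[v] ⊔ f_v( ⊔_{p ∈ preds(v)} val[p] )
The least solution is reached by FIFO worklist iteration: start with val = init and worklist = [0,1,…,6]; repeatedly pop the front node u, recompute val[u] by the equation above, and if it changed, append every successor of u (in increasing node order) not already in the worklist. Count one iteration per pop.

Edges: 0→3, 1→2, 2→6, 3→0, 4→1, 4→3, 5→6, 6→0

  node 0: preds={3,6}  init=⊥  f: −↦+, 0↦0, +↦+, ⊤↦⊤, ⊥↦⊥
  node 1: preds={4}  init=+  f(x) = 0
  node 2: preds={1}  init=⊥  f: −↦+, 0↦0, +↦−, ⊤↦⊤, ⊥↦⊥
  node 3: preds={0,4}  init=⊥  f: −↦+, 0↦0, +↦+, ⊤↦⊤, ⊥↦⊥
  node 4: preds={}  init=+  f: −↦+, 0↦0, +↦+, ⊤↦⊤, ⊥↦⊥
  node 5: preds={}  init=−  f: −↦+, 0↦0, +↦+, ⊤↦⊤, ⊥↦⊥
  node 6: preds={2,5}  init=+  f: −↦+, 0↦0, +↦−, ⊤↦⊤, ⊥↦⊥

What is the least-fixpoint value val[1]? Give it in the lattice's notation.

Iteration log — 10 steps:
  step 1. node 0  ⊔preds=+  new=+  old=⊥  +wl: 
  step 2. node 1  ⊔preds=+  new=⊤  old=+  +wl: 
  step 3. node 2  ⊔preds=⊤  new=⊤  old=⊥  +wl: 
  step 4. node 3  ⊔preds=+  new=+  old=⊥  +wl: 0
  step 5. node 4  ⊔preds=⊥  new=+  stable
  step 6. node 5  ⊔preds=⊥  new=−  stable
  step 7. node 6  ⊔preds=⊤  new=⊤  old=+  +wl: 
  step 8. node 0  ⊔preds=⊤  new=⊤  old=+  +wl: 3
  step 9. node 3  ⊔preds=⊤  new=⊤  old=+  +wl: 0
  step 10. node 0  ⊔preds=⊤  new=⊤  stable

Least fixpoint reached:
  node 0: ⊤
  node 1: ⊤
  node 2: ⊤
  node 3: ⊤
  node 4: +
  node 5: −
  node 6: ⊤

⊤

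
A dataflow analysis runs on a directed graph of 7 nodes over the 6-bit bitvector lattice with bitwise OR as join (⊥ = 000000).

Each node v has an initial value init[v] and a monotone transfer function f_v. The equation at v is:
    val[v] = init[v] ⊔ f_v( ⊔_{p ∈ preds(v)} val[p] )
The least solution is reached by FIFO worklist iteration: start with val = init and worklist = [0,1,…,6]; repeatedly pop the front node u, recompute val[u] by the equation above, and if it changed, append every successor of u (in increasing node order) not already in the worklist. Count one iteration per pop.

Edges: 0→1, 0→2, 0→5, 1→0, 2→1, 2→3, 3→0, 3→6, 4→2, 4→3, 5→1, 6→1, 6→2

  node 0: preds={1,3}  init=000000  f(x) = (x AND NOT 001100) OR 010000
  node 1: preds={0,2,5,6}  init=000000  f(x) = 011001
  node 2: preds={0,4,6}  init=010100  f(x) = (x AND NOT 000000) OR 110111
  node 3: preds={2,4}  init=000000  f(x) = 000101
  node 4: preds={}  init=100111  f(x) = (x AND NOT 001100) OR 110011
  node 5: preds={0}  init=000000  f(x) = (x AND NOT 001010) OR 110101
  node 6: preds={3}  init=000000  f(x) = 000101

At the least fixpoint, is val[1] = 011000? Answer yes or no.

Trace (12 dequeues):
  [1] u=0 | in 000000 | out 010000 | prev 000000 | push {}
  [2] u=1 | in 010100 | out 011001 | prev 000000 | push {0}
  [3] u=2 | in 110111 | out 110111 | prev 010100 | push {1}
  [4] u=3 | in 110111 | out 000101 | prev 000000 | push {}
  [5] u=4 | in 000000 | out 110111 | prev 100111 | push {2,3}
  [6] u=5 | in 010000 | out 110101 | prev 000000 | push {}
  [7] u=6 | in 000101 | out 000101 | prev 000000 | push {}
  [8] u=0 | in 011101 | out 010001 | prev 010000 | push {5}
  [9] u=1 | in 110111 | out 011001 | ==
  [10] u=2 | in 110111 | out 110111 | ==
  [11] u=3 | in 110111 | out 000101 | ==
  [12] u=5 | in 010001 | out 110101 | ==

Converged values:
  [0] 010001
  [1] 011001
  [2] 110111
  [3] 000101
  [4] 110111
  [5] 110101
  [6] 000101

no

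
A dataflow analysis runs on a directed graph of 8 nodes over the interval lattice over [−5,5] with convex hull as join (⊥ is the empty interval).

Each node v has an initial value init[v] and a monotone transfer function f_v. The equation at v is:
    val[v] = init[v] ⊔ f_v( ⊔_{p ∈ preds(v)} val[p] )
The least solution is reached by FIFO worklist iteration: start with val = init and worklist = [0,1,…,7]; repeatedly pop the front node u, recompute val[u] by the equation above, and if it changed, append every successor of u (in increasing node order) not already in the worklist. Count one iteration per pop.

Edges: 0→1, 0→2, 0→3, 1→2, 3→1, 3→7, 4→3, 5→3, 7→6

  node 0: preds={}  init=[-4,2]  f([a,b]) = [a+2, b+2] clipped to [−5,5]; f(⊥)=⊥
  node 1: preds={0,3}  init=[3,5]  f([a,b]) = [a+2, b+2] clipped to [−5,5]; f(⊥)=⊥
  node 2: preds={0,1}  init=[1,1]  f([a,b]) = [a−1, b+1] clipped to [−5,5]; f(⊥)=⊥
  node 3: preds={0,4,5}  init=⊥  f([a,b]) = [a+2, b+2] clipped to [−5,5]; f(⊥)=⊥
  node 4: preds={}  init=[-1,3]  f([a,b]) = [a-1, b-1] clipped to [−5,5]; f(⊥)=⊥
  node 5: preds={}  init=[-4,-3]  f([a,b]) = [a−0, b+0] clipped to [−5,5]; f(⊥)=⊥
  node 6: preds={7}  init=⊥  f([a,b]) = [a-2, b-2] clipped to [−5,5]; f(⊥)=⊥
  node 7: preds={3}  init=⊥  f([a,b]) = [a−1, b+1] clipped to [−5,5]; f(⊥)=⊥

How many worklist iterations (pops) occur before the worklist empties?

Worklist (10 pops):
  #1 pop 0: in=⊥ → [-4,2] (no change)
  #2 pop 1: in=[-4,2] → [-2,5] (was [3,5]); enqueue []
  #3 pop 2: in=[-4,5] → [-5,5] (was [1,1]); enqueue []
  #4 pop 3: in=[-4,3] → [-2,5] (was ⊥); enqueue [1]
  #5 pop 4: in=⊥ → [-1,3] (no change)
  #6 pop 5: in=⊥ → [-4,-3] (no change)
  #7 pop 6: in=⊥ → ⊥ (no change)
  #8 pop 7: in=[-2,5] → [-3,5] (was ⊥); enqueue [6]
  #9 pop 1: in=[-4,5] → [-2,5] (no change)
  #10 pop 6: in=[-3,5] → [-5,3] (was ⊥); enqueue []

Fixpoint:
  val[0] = [-4,2]
  val[1] = [-2,5]
  val[2] = [-5,5]
  val[3] = [-2,5]
  val[4] = [-1,3]
  val[5] = [-4,-3]
  val[6] = [-5,3]
  val[7] = [-3,5]

10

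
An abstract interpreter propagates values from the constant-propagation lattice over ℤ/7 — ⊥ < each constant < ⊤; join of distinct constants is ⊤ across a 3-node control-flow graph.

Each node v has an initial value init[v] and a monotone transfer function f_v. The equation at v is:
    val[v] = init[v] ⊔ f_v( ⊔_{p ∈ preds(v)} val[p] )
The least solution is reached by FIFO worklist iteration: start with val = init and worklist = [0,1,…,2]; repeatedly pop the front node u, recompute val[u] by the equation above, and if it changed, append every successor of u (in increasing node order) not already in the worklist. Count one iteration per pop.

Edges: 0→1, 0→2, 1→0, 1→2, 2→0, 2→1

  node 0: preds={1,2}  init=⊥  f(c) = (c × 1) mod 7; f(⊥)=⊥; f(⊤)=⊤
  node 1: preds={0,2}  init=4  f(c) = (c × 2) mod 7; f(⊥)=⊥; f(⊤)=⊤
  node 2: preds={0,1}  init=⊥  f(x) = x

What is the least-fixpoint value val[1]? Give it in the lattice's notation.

Iteration log — 6 steps:
  step 1. node 0  ⊔preds=4  new=4  old=⊥  +wl: 
  step 2. node 1  ⊔preds=4  new=⊤  old=4  +wl: 0
  step 3. node 2  ⊔preds=⊤  new=⊤  old=⊥  +wl: 1
  step 4. node 0  ⊔preds=⊤  new=⊤  old=4  +wl: 2
  step 5. node 1  ⊔preds=⊤  new=⊤  stable
  step 6. node 2  ⊔preds=⊤  new=⊤  stable

Least fixpoint reached:
  node 0: ⊤
  node 1: ⊤
  node 2: ⊤

⊤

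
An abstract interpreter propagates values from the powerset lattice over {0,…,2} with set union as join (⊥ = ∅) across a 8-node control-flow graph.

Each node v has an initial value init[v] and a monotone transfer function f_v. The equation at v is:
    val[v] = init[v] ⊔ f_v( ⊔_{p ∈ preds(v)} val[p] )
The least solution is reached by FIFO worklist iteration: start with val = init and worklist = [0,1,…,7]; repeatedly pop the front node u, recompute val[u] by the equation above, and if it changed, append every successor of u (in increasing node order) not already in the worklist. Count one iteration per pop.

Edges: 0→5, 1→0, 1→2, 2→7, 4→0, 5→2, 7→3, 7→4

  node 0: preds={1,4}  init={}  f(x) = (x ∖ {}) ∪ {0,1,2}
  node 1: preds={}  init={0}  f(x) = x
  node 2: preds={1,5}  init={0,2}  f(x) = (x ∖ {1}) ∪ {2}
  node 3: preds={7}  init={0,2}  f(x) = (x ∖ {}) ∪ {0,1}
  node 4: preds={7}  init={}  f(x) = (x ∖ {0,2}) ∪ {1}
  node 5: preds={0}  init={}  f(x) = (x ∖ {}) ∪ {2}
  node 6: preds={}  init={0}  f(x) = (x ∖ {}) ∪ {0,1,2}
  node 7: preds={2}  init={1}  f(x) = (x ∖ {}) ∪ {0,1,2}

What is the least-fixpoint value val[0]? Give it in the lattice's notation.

Worklist (12 pops):
  #1 pop 0: in={0} → {0,1,2} (was {}); enqueue []
  #2 pop 1: in={} → {0} (no change)
  #3 pop 2: in={0} → {0,2} (no change)
  #4 pop 3: in={1} → {0,1,2} (was {0,2}); enqueue []
  #5 pop 4: in={1} → {1} (was {}); enqueue [0]
  #6 pop 5: in={0,1,2} → {0,1,2} (was {}); enqueue [2]
  #7 pop 6: in={} → {0,1,2} (was {0}); enqueue []
  #8 pop 7: in={0,2} → {0,1,2} (was {1}); enqueue [3,4]
  #9 pop 0: in={0,1} → {0,1,2} (no change)
  #10 pop 2: in={0,1,2} → {0,2} (no change)
  #11 pop 3: in={0,1,2} → {0,1,2} (no change)
  #12 pop 4: in={0,1,2} → {1} (no change)

Fixpoint:
  val[0] = {0,1,2}
  val[1] = {0}
  val[2] = {0,2}
  val[3] = {0,1,2}
  val[4] = {1}
  val[5] = {0,1,2}
  val[6] = {0,1,2}
  val[7] = {0,1,2}

{0,1,2}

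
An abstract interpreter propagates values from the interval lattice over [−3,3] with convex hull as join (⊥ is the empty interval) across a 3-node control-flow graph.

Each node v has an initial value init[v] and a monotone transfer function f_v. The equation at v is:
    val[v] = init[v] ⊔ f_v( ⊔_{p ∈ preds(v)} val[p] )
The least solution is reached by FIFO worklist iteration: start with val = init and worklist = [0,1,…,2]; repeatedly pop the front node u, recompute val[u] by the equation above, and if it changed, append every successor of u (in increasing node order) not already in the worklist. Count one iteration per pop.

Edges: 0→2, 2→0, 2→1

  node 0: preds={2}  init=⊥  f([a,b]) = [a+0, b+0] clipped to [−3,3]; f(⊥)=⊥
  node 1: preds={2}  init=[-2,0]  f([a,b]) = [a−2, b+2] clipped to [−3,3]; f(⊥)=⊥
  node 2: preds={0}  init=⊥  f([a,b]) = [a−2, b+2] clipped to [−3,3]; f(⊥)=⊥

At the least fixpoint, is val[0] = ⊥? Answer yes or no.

Trace (3 dequeues):
  [1] u=0 | in ⊥ | out ⊥ | ==
  [2] u=1 | in ⊥ | out [-2,0] | ==
  [3] u=2 | in ⊥ | out ⊥ | ==

Converged values:
  [0] ⊥
  [1] [-2,0]
  [2] ⊥

yes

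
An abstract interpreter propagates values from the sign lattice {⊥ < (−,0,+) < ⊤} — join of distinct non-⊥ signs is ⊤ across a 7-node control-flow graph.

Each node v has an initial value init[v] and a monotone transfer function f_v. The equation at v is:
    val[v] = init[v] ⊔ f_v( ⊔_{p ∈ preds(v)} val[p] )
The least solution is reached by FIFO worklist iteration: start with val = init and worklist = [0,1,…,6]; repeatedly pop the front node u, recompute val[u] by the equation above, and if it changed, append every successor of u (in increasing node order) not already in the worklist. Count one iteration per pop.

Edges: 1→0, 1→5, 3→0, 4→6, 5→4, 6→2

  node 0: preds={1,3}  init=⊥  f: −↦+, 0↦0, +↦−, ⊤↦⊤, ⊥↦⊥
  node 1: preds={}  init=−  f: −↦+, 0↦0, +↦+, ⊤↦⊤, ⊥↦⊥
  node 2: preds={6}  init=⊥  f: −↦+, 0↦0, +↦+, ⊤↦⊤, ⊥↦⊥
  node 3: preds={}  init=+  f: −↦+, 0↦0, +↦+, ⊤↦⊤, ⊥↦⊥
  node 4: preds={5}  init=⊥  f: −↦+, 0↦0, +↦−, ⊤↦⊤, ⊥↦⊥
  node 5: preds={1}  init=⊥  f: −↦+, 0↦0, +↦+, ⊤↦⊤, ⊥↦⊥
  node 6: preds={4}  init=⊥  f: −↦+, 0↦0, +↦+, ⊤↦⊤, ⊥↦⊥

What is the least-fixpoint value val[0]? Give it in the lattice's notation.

⊤

Iteration log — 10 steps:
  step 1. node 0  ⊔preds=⊤  new=⊤  old=⊥  +wl: 
  step 2. node 1  ⊔preds=⊥  new=−  stable
  step 3. node 2  ⊔preds=⊥  new=⊥  stable
  step 4. node 3  ⊔preds=⊥  new=+  stable
  step 5. node 4  ⊔preds=⊥  new=⊥  stable
  step 6. node 5  ⊔preds=−  new=+  old=⊥  +wl: 4
  step 7. node 6  ⊔preds=⊥  new=⊥  stable
  step 8. node 4  ⊔preds=+  new=−  old=⊥  +wl: 6
  step 9. node 6  ⊔preds=−  new=+  old=⊥  +wl: 2
  step 10. node 2  ⊔preds=+  new=+  old=⊥  +wl: 

Least fixpoint reached:
  node 0: ⊤
  node 1: −
  node 2: +
  node 3: +
  node 4: −
  node 5: +
  node 6: +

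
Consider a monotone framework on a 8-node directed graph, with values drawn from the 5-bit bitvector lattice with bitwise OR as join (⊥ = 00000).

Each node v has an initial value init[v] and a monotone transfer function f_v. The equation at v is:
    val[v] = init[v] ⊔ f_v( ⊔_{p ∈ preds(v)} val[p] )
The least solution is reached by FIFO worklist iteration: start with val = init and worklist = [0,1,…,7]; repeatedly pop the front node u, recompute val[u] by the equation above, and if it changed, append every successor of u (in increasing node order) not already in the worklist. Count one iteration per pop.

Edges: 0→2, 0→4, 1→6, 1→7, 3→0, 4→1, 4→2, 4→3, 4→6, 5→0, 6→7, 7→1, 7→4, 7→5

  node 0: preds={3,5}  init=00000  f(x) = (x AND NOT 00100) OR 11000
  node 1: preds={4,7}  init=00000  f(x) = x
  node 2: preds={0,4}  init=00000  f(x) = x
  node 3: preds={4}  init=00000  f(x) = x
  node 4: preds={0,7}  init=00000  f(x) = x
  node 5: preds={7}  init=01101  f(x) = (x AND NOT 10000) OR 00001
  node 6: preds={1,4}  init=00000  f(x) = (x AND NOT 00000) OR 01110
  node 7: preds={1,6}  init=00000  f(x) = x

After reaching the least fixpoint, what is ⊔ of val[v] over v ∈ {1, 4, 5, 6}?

11111

Worklist (21 pops):
  #1 pop 0: in=01101 → 11001 (was 00000); enqueue []
  #2 pop 1: in=00000 → 00000 (no change)
  #3 pop 2: in=11001 → 11001 (was 00000); enqueue []
  #4 pop 3: in=00000 → 00000 (no change)
  #5 pop 4: in=11001 → 11001 (was 00000); enqueue [1,2,3]
  #6 pop 5: in=00000 → 01101 (no change)
  #7 pop 6: in=11001 → 11111 (was 00000); enqueue []
  #8 pop 7: in=11111 → 11111 (was 00000); enqueue [4,5]
  #9 pop 1: in=11111 → 11111 (was 00000); enqueue [6,7]
  #10 pop 2: in=11001 → 11001 (no change)
  #11 pop 3: in=11001 → 11001 (was 00000); enqueue [0]
  #12 pop 4: in=11111 → 11111 (was 11001); enqueue [1,2,3]
  #13 pop 5: in=11111 → 01111 (was 01101); enqueue []
  #14 pop 6: in=11111 → 11111 (no change)
  #15 pop 7: in=11111 → 11111 (no change)
  #16 pop 0: in=11111 → 11011 (was 11001); enqueue [4]
  #17 pop 1: in=11111 → 11111 (no change)
  #18 pop 2: in=11111 → 11111 (was 11001); enqueue []
  #19 pop 3: in=11111 → 11111 (was 11001); enqueue [0]
  #20 pop 4: in=11111 → 11111 (no change)
  #21 pop 0: in=11111 → 11011 (no change)

Fixpoint:
  val[0] = 11011
  val[1] = 11111
  val[2] = 11111
  val[3] = 11111
  val[4] = 11111
  val[5] = 01111
  val[6] = 11111
  val[7] = 11111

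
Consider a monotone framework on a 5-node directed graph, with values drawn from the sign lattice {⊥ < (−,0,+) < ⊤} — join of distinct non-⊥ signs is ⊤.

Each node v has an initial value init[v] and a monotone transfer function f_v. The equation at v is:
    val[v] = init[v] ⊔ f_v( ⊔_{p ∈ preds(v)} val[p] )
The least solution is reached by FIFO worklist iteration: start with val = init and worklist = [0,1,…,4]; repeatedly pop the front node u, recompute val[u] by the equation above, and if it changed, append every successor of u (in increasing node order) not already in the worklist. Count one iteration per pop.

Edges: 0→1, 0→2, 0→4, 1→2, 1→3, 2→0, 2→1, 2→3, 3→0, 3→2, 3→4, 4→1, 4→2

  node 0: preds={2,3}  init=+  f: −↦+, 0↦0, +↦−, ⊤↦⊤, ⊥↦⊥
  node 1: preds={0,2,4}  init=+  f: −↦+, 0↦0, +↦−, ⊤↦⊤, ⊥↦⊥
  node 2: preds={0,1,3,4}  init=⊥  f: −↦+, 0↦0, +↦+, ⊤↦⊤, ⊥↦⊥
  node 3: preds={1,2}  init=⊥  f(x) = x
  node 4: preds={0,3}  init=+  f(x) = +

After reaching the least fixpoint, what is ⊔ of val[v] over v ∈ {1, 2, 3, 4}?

Trace (9 dequeues):
  [1] u=0 | in ⊥ | out + | ==
  [2] u=1 | in + | out ⊤ | prev + | push {}
  [3] u=2 | in ⊤ | out ⊤ | prev ⊥ | push {0,1}
  [4] u=3 | in ⊤ | out ⊤ | prev ⊥ | push {2}
  [5] u=4 | in ⊤ | out + | ==
  [6] u=0 | in ⊤ | out ⊤ | prev + | push {4}
  [7] u=1 | in ⊤ | out ⊤ | ==
  [8] u=2 | in ⊤ | out ⊤ | ==
  [9] u=4 | in ⊤ | out + | ==

Converged values:
  [0] ⊤
  [1] ⊤
  [2] ⊤
  [3] ⊤
  [4] +

⊤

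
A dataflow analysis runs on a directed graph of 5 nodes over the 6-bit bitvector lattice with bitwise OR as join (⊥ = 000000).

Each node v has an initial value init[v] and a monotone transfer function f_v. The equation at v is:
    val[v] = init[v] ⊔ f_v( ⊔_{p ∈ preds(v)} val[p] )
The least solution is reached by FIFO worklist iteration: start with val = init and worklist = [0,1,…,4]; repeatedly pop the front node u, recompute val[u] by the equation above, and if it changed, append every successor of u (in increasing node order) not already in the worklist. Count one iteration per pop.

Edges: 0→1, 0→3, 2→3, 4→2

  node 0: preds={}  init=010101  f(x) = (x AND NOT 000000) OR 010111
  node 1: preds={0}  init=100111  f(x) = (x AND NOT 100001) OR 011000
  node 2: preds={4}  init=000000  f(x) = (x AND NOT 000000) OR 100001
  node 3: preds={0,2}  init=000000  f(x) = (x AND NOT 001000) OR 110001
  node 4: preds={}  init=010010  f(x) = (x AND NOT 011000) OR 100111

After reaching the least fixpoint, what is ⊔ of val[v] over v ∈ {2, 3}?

Iteration log — 7 steps:
  step 1. node 0  ⊔preds=000000  new=010111  old=010101  +wl: 
  step 2. node 1  ⊔preds=010111  new=111111  old=100111  +wl: 
  step 3. node 2  ⊔preds=010010  new=110011  old=000000  +wl: 
  step 4. node 3  ⊔preds=110111  new=110111  old=000000  +wl: 
  step 5. node 4  ⊔preds=000000  new=110111  old=010010  +wl: 2
  step 6. node 2  ⊔preds=110111  new=110111  old=110011  +wl: 3
  step 7. node 3  ⊔preds=110111  new=110111  stable

Least fixpoint reached:
  node 0: 010111
  node 1: 111111
  node 2: 110111
  node 3: 110111
  node 4: 110111

110111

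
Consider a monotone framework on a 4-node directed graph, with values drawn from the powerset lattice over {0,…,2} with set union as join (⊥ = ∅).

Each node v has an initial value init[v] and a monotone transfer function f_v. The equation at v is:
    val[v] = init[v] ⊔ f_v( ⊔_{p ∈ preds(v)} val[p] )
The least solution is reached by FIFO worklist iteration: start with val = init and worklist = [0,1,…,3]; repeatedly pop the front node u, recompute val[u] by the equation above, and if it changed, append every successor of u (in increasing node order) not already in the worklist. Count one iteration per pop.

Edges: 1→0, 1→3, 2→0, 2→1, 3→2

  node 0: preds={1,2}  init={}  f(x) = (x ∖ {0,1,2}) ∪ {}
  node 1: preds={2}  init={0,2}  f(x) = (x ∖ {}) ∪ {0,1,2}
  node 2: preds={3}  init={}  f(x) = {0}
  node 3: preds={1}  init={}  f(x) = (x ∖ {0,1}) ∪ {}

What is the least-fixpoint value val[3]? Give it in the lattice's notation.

Trace (7 dequeues):
  [1] u=0 | in {0,2} | out {} | ==
  [2] u=1 | in {} | out {0,1,2} | prev {0,2} | push {0}
  [3] u=2 | in {} | out {0} | prev {} | push {1}
  [4] u=3 | in {0,1,2} | out {2} | prev {} | push {2}
  [5] u=0 | in {0,1,2} | out {} | ==
  [6] u=1 | in {0} | out {0,1,2} | ==
  [7] u=2 | in {2} | out {0} | ==

Converged values:
  [0] {}
  [1] {0,1,2}
  [2] {0}
  [3] {2}

{2}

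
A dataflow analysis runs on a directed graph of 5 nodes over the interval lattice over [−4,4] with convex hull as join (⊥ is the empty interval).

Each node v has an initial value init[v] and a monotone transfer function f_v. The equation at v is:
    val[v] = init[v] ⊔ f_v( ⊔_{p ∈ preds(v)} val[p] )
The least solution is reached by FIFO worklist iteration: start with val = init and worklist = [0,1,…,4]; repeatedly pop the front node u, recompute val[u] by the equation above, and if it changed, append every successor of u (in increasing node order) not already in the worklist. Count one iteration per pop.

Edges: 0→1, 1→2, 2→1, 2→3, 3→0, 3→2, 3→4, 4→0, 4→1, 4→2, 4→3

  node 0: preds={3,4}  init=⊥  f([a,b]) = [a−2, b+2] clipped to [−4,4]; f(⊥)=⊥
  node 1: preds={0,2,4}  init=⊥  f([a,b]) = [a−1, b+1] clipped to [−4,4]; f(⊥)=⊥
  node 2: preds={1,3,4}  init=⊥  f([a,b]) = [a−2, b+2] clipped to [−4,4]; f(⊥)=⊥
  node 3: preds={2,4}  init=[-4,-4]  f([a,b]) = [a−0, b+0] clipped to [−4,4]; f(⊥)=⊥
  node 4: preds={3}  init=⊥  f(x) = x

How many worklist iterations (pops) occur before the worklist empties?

Trace (17 dequeues):
  [1] u=0 | in [-4,-4] | out [-4,-2] | prev ⊥ | push {}
  [2] u=1 | in [-4,-2] | out [-4,-1] | prev ⊥ | push {}
  [3] u=2 | in [-4,-1] | out [-4,1] | prev ⊥ | push {1}
  [4] u=3 | in [-4,1] | out [-4,1] | prev [-4,-4] | push {0,2}
  [5] u=4 | in [-4,1] | out [-4,1] | prev ⊥ | push {3}
  [6] u=1 | in [-4,1] | out [-4,2] | prev [-4,-1] | push {}
  [7] u=0 | in [-4,1] | out [-4,3] | prev [-4,-2] | push {1}
  [8] u=2 | in [-4,2] | out [-4,4] | prev [-4,1] | push {}
  [9] u=3 | in [-4,4] | out [-4,4] | prev [-4,1] | push {0,2,4}
  [10] u=1 | in [-4,4] | out [-4,4] | prev [-4,2] | push {}
  [11] u=0 | in [-4,4] | out [-4,4] | prev [-4,3] | push {1}
  [12] u=2 | in [-4,4] | out [-4,4] | ==
  [13] u=4 | in [-4,4] | out [-4,4] | prev [-4,1] | push {0,2,3}
  [14] u=1 | in [-4,4] | out [-4,4] | ==
  [15] u=0 | in [-4,4] | out [-4,4] | ==
  [16] u=2 | in [-4,4] | out [-4,4] | ==
  [17] u=3 | in [-4,4] | out [-4,4] | ==

Converged values:
  [0] [-4,4]
  [1] [-4,4]
  [2] [-4,4]
  [3] [-4,4]
  [4] [-4,4]

17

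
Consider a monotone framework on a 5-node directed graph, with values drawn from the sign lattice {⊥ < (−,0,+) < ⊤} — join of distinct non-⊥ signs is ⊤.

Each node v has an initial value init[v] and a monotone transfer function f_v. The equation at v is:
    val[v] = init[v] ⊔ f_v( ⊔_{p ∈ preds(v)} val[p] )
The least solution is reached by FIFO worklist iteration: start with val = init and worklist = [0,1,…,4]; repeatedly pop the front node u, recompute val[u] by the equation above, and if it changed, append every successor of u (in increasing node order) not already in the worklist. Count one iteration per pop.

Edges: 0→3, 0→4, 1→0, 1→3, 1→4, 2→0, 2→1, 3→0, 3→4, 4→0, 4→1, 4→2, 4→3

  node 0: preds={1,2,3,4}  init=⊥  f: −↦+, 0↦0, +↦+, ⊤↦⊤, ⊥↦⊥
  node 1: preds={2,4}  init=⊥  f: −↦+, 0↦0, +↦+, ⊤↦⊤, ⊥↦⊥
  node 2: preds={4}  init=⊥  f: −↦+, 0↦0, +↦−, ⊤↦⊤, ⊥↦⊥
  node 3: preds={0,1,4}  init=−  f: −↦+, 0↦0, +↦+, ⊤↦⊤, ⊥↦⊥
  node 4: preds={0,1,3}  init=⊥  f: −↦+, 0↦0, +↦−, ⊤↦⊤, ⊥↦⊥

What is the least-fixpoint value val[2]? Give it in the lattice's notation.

⊤

Iteration log — 12 steps:
  step 1. node 0  ⊔preds=−  new=+  old=⊥  +wl: 
  step 2. node 1  ⊔preds=⊥  new=⊥  stable
  step 3. node 2  ⊔preds=⊥  new=⊥  stable
  step 4. node 3  ⊔preds=+  new=⊤  old=−  +wl: 0
  step 5. node 4  ⊔preds=⊤  new=⊤  old=⊥  +wl: 1,2,3
  step 6. node 0  ⊔preds=⊤  new=⊤  old=+  +wl: 4
  step 7. node 1  ⊔preds=⊤  new=⊤  old=⊥  +wl: 0
  step 8. node 2  ⊔preds=⊤  new=⊤  old=⊥  +wl: 1
  step 9. node 3  ⊔preds=⊤  new=⊤  stable
  step 10. node 4  ⊔preds=⊤  new=⊤  stable
  step 11. node 0  ⊔preds=⊤  new=⊤  stable
  step 12. node 1  ⊔preds=⊤  new=⊤  stable

Least fixpoint reached:
  node 0: ⊤
  node 1: ⊤
  node 2: ⊤
  node 3: ⊤
  node 4: ⊤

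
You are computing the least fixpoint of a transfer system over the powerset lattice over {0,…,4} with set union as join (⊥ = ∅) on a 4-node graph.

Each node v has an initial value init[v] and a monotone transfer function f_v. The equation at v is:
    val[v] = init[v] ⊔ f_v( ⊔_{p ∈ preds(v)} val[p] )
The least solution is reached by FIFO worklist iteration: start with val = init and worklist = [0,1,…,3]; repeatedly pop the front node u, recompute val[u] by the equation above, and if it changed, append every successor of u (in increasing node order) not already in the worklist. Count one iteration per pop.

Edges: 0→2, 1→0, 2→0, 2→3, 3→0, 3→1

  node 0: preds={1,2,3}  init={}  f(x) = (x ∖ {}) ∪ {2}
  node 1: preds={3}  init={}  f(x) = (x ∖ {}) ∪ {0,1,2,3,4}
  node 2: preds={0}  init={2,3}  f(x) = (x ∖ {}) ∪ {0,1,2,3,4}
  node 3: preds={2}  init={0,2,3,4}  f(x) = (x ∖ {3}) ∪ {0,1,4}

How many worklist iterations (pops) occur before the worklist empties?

7

Worklist (7 pops):
  #1 pop 0: in={0,2,3,4} → {0,2,3,4} (was {}); enqueue []
  #2 pop 1: in={0,2,3,4} → {0,1,2,3,4} (was {}); enqueue [0]
  #3 pop 2: in={0,2,3,4} → {0,1,2,3,4} (was {2,3}); enqueue []
  #4 pop 3: in={0,1,2,3,4} → {0,1,2,3,4} (was {0,2,3,4}); enqueue [1]
  #5 pop 0: in={0,1,2,3,4} → {0,1,2,3,4} (was {0,2,3,4}); enqueue [2]
  #6 pop 1: in={0,1,2,3,4} → {0,1,2,3,4} (no change)
  #7 pop 2: in={0,1,2,3,4} → {0,1,2,3,4} (no change)

Fixpoint:
  val[0] = {0,1,2,3,4}
  val[1] = {0,1,2,3,4}
  val[2] = {0,1,2,3,4}
  val[3] = {0,1,2,3,4}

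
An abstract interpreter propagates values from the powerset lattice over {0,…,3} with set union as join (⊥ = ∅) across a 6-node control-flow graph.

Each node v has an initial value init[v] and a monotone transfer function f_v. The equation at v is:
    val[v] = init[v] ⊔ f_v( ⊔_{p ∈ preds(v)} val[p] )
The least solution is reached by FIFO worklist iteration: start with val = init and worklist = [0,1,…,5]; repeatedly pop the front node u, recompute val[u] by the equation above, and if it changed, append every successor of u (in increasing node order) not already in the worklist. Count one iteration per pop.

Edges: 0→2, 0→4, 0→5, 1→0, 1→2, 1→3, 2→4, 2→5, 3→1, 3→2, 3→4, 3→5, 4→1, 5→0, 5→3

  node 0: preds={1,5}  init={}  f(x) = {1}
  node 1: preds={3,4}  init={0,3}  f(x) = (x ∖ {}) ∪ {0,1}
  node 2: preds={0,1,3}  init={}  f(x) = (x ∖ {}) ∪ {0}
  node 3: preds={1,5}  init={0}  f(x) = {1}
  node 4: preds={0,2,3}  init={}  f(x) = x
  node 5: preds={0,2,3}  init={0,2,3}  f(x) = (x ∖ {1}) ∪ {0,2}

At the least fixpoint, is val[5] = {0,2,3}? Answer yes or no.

Iteration log — 9 steps:
  step 1. node 0  ⊔preds={0,2,3}  new={1}  old={}  +wl: 
  step 2. node 1  ⊔preds={0}  new={0,1,3}  old={0,3}  +wl: 0
  step 3. node 2  ⊔preds={0,1,3}  new={0,1,3}  old={}  +wl: 
  step 4. node 3  ⊔preds={0,1,2,3}  new={0,1}  old={0}  +wl: 1,2
  step 5. node 4  ⊔preds={0,1,3}  new={0,1,3}  old={}  +wl: 
  step 6. node 5  ⊔preds={0,1,3}  new={0,2,3}  stable
  step 7. node 0  ⊔preds={0,1,2,3}  new={1}  stable
  step 8. node 1  ⊔preds={0,1,3}  new={0,1,3}  stable
  step 9. node 2  ⊔preds={0,1,3}  new={0,1,3}  stable

Least fixpoint reached:
  node 0: {1}
  node 1: {0,1,3}
  node 2: {0,1,3}
  node 3: {0,1}
  node 4: {0,1,3}
  node 5: {0,2,3}

yes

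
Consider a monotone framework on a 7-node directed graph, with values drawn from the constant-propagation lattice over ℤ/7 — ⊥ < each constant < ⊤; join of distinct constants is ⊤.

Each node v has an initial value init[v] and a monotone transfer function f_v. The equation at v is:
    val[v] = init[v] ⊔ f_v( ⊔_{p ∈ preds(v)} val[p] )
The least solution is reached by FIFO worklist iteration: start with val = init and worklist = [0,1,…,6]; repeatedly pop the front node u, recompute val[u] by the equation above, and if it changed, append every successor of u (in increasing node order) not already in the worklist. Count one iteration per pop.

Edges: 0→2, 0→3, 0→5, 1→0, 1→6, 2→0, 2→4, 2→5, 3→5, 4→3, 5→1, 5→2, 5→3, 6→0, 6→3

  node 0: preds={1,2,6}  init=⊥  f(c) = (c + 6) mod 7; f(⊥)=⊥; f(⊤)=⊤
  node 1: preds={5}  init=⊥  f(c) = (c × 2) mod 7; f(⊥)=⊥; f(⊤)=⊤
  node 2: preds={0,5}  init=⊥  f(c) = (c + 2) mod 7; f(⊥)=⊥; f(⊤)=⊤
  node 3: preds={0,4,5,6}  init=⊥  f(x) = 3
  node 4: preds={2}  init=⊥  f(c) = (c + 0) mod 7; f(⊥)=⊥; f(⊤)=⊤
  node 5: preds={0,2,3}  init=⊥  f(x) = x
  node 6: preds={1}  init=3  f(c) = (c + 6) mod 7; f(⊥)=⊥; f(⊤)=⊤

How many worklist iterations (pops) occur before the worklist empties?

17

Trace (17 dequeues):
  [1] u=0 | in 3 | out 2 | prev ⊥ | push {}
  [2] u=1 | in ⊥ | out ⊥ | ==
  [3] u=2 | in 2 | out 4 | prev ⊥ | push {0}
  [4] u=3 | in ⊤ | out 3 | prev ⊥ | push {}
  [5] u=4 | in 4 | out 4 | prev ⊥ | push {3}
  [6] u=5 | in ⊤ | out ⊤ | prev ⊥ | push {1,2}
  [7] u=6 | in ⊥ | out 3 | ==
  [8] u=0 | in ⊤ | out ⊤ | prev 2 | push {5}
  [9] u=3 | in ⊤ | out 3 | ==
  [10] u=1 | in ⊤ | out ⊤ | prev ⊥ | push {0,6}
  [11] u=2 | in ⊤ | out ⊤ | prev 4 | push {4}
  [12] u=5 | in ⊤ | out ⊤ | ==
  [13] u=0 | in ⊤ | out ⊤ | ==
  [14] u=6 | in ⊤ | out ⊤ | prev 3 | push {0,3}
  [15] u=4 | in ⊤ | out ⊤ | prev 4 | push {}
  [16] u=0 | in ⊤ | out ⊤ | ==
  [17] u=3 | in ⊤ | out 3 | ==

Converged values:
  [0] ⊤
  [1] ⊤
  [2] ⊤
  [3] 3
  [4] ⊤
  [5] ⊤
  [6] ⊤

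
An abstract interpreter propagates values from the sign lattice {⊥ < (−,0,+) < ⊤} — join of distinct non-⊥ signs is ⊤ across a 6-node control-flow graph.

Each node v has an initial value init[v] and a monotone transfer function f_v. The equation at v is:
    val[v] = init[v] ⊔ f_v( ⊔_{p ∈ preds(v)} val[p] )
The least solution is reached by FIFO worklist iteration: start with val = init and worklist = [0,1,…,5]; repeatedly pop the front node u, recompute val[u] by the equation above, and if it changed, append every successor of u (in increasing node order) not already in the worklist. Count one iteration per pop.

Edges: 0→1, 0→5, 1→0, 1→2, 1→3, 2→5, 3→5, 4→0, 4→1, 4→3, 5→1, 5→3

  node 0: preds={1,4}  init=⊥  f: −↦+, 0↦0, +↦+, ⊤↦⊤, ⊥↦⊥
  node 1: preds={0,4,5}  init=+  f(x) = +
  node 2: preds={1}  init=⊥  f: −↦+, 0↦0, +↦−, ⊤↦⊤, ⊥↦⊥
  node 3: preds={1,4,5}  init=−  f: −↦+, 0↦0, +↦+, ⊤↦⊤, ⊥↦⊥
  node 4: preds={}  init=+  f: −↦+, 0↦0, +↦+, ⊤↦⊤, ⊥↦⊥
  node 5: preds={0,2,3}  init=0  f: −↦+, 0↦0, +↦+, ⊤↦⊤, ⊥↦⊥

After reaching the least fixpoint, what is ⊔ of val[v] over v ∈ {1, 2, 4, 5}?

⊤

Iteration log — 8 steps:
  step 1. node 0  ⊔preds=+  new=+  old=⊥  +wl: 
  step 2. node 1  ⊔preds=⊤  new=+  stable
  step 3. node 2  ⊔preds=+  new=−  old=⊥  +wl: 
  step 4. node 3  ⊔preds=⊤  new=⊤  old=−  +wl: 
  step 5. node 4  ⊔preds=⊥  new=+  stable
  step 6. node 5  ⊔preds=⊤  new=⊤  old=0  +wl: 1,3
  step 7. node 1  ⊔preds=⊤  new=+  stable
  step 8. node 3  ⊔preds=⊤  new=⊤  stable

Least fixpoint reached:
  node 0: +
  node 1: +
  node 2: −
  node 3: ⊤
  node 4: +
  node 5: ⊤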